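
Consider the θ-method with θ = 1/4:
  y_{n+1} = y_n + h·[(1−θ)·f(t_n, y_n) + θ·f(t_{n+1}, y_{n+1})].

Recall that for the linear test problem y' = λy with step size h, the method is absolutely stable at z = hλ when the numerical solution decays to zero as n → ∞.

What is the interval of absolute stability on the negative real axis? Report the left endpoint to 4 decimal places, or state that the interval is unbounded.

With y'=λy (z=hλ):
  y_{n+1} = y_n + z·[3/4·y_n + 1/4·y_{n+1}] ⇒ (1 − 1/4z)y_{n+1} = (1 + 3/4z)y_n
  so R(z) = (1 + 3/4z)/(1 − 1/4z).

Find x<0 with |R(x)|<1.
x=-1.74: |R|=0.2125
R=−1: 1+3/4x = −1+1/4x ⇒ -1/2x=2 ⇒ x=2/(-1/2)=-4.0000
Confirm numerically:
  x=-2.282: |R|=0.45304 <1
  x=-2.249: |R|=0.43959 <1
  x=-2.234: |R|=0.43343 <1
  x=-4.497: |R|=1.11698 >1
  x=-4.112: |R|=1.02761 >1
Stable set (-4.0000, 0).

z∈(-4.0000,0).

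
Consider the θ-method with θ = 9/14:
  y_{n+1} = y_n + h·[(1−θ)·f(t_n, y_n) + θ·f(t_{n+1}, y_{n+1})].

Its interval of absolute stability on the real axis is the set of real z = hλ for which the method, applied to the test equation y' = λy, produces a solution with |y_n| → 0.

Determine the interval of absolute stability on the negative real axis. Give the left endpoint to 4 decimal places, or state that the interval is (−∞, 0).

On y'=λy, z=hλ:
  y_{n+1} = y_n + z·[5/14·y_n + 9/14·y_{n+1}] ⇒ (1 − 9/14z)y_{n+1} = (1 + 5/14z)y_n
  R(z) = (1 + 5/14z)/(1 − 9/14z).

Need |R(x)|<1, x<0.
x=-1.25: |R|=0.3069
x=-2: |R|=0.1250
x=-10: |R|=0.3462
x=-100: |R|=0.5317
θ=9/14≥1/2 ⇒ |1+5/14x|<|1−9/14x| ∀x<0 ⇒ unbounded interval.

unbounded; (−∞, 0).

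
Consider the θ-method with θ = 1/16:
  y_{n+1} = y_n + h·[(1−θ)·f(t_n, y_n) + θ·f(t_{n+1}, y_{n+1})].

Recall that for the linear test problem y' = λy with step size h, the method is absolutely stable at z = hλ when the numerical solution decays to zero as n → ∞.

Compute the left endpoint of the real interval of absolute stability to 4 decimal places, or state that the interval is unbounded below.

Test eqn y'=λy, z=hλ:
  y_{n+1} = y_n + z·[15/16·y_n + 1/16·y_{n+1}] ⇒ (1 − 1/16z)y_{n+1} = (1 + 15/16z)y_n
  so R(z) = (1 + 15/16z)/(1 − 1/16z).

Boundary: |R(x)|=1, x<0.
x=-1.19: |R|=0.1076
R=−1: 1+15/16x = −1+1/16x ⇒ -7/8x=2 ⇒ x=2/(-7/8)=-2.2857
Confirm numerically:
  x=-1.697: |R|=0.53427 <1
  x=-1.354: |R|=0.24836 <1
  x=-0.939: |R|=0.11305 <1
  x=-2.544: |R|=1.19500 >1
  x=-2.424: |R|=1.10508 >1
  x=-2.422: |R|=1.10357 >1
Stable set (-2.2857, 0).

z* = -2.2857.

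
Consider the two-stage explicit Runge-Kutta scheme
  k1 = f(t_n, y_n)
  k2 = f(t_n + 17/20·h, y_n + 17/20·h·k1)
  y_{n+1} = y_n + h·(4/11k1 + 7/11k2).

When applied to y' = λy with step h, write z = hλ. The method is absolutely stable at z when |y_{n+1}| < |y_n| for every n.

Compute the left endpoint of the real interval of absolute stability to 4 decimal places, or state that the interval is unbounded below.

Test eqn y'=λy, z=hλ:
  k1=λy_n ⇒ h·k1=z·y_n;  k2=λ(1+17/20z)y_n ⇒ h·k2=z(1+17/20z)y_n
  y_{n+1}/y_n = 1 + 4/11z + 7/11z(1+17/20z) = 1 + z + 119/220z²
  R(z) = 1 + z + 119/220z².

Find x<0 with |R(x)|<1.
x=-0.51: |R|=0.6307
R=1: x+119/220x²=0 ⇒ x=−220/119=-1.8487; min R=1−1/(4·119/220)=0.5378>−1
Confirm numerically:
  x=-1.744: |R|=0.90119 <1
  x=-1.074: |R|=0.54993 <1
  x=-0.905: |R|=0.53802 <1
  x=-2.447: |R|=1.79186 >1
  x=-2.332: |R|=1.60958 >1
Stable set (-1.8487, 0).

left endpoint -1.8487.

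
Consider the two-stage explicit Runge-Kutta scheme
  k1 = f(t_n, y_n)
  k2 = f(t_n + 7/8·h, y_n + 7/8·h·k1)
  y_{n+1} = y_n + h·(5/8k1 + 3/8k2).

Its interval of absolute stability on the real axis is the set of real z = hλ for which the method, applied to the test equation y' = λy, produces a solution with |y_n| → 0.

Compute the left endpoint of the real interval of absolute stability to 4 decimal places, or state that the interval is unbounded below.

z* = -3.0476.

On y'=λy, z=hλ:
  k1=λy_n ⇒ h·k1=z·y_n;  k2=λ(1+7/8z)y_n ⇒ h·k2=z(1+7/8z)y_n
  y_{n+1}/y_n = 1 + 5/8z + 3/8z(1+7/8z) = 1 + z + 21/64z²
  so R(z) = 1 + z + 21/64z².

Solve |R(x)|<1 on ℝ⁻.
x=-0.63: |R|=0.5002
R=1: x+21/64x²=0 ⇒ x=−64/21=-3.0476; min R=1−1/(4·21/64)=0.2381>−1
Confirm numerically:
  x=-2.417: |R|=0.49987 <1
  x=-2.290: |R|=0.43072 <1
  x=-1.664: |R|=0.24454 <1
  x=-3.393: |R|=1.38452 >1
  x=-3.369: |R|=1.35527 >1
Stable set (-3.0476, 0).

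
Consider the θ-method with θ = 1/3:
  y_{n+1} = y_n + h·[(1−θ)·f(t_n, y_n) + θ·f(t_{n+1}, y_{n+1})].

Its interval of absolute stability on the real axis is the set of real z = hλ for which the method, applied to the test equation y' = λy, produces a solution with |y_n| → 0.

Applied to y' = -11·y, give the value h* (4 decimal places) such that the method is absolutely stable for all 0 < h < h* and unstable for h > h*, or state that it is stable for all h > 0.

(-6.0000,0); λ=-11 ⇒ h* = (6)/11 = 0.5455.

With y'=λy (z=hλ):
  y_{n+1} = y_n + z·[2/3·y_n + 1/3·y_{n+1}] ⇒ (1 − 1/3z)y_{n+1} = (1 + 2/3z)y_n
  ⇒ R(z) = (1 + 2/3z)/(1 − 1/3z).

Find x<0 with |R(x)|<1.
x=-0.59: |R|=0.5070
R=−1: 1+2/3x = −1+1/3x ⇒ -1/3x=2 ⇒ x=2/(-1/3)=-6.0000
Confirm numerically:
  x=-5.536: |R|=0.94564 <1
  x=-3.712: |R|=0.65912 <1
  x=-3.437: |R|=0.60183 <1
  x=-6.151: |R|=1.01650 >1
  x=-6.090: |R|=1.00990 >1
Interval (-6.0000, 0).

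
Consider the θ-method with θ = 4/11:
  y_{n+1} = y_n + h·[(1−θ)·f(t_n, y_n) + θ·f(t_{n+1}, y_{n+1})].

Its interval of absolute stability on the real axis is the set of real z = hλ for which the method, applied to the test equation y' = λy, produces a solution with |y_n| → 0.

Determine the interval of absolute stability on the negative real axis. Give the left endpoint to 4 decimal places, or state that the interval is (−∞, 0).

(-7.3333, 0).

With y'=λy (z=hλ):
  y_{n+1} = y_n + z·[7/11·y_n + 4/11·y_{n+1}] ⇒ (1 − 4/11z)y_{n+1} = (1 + 7/11z)y_n
  Hence R(z) = (1 + 7/11z)/(1 − 4/11z).

Solve |R(x)|<1 on ℝ⁻.
x=-0.55: |R|=0.5417
R=−1: 1+7/11x = −1+4/11x ⇒ -3/11x=2 ⇒ x=2/(-3/11)=-7.3333
Confirm numerically:
  x=-6.556: |R|=0.93735 <1
  x=-6.507: |R|=0.93305 <1
  x=-6.288: |R|=0.91326 <1
  x=-5.364: |R|=0.81797 <1
  x=-7.544: |R|=1.01535 >1
  x=-7.395: |R|=1.00456 >1
  x=-7.366: |R|=1.00242 >1
Interval (-7.3333, 0).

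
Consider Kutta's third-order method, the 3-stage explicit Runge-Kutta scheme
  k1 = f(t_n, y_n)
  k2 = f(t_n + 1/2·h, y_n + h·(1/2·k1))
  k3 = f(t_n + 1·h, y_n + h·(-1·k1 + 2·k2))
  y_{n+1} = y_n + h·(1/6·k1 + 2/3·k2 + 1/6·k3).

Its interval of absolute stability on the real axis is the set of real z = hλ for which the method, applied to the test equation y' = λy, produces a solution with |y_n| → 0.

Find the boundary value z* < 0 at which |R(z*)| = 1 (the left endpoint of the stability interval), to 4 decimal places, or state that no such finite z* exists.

z* = -2.5127.

Set f=λy, z=hλ:
  order 3, 3-stage ⇒ R(z)=1+z+z^2/2+z^3/6
  (e.g. R(-0.61)=0.53822, |R|=0.53822)

Find x<0 with |R(x)|<1.
x=-0.61: |R|=0.5382
|R(-2.24)|=0.6044 |R(-1.01)|=0.3283 |R(-0.82)|=0.4243
Bisect:
  x_lo=-2.8304 |R|=1.6040  x_hi=-0.0552 |R|=0.9463
  mid=-1.44280 |R|=0.09746 →hi
  mid=-2.13660 |R|=0.47969 →hi
  mid=-2.48350 |R|=0.95256 →hi
  mid=-2.65695 |R|=1.25333 →lo
  mid=-2.57023 |R|=1.09704 →lo
  mid=-2.52686 |R|=1.02337 →lo
  mid=-2.50518 |R|=0.98761 →hi
  mid=-2.51602 |R|=1.00540 →lo
  mid=-2.51060 |R|=0.99648 →hi
  mid=-2.51331 |R|=1.00093 →lo
  ...
  [-2.51281,-2.51264] ⇒ x*=-2.5127
Stable set (-2.5127, 0).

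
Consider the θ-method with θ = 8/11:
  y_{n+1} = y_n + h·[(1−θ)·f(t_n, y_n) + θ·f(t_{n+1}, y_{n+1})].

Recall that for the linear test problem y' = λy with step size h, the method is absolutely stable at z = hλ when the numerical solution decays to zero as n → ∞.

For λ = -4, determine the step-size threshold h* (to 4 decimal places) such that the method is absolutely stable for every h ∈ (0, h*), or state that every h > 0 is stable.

interval (−∞, 0). Any h>0 works for λ=-4.

Test eqn y'=λy, z=hλ:
  y_{n+1} = y_n + z·[3/11·y_n + 8/11·y_{n+1}] ⇒ (1 − 8/11z)y_{n+1} = (1 + 3/11z)y_n
  so R(z) = (1 + 3/11z)/(1 − 8/11z).

Find x<0 with |R(x)|<1.
x=-1.13: |R|=0.3797
x=-2: |R|=0.1852
x=-10: |R|=0.2088
x=-100: |R|=0.3564
θ=8/11≥1/2 ⇒ |1+3/11x|<|1−8/11x| ∀x<0 ⇒ unbounded interval.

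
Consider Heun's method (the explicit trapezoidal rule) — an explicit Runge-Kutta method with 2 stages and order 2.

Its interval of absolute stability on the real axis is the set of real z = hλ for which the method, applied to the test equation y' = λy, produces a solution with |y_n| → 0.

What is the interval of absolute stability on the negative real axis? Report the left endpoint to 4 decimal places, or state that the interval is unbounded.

With y'=λy (z=hλ):
  order 2, 2-stage ⇒ R(z)=1+z+z^2/2
  (e.g. R(-1.56)=0.65680, |R|=0.65680)

Need |R(x)|<1, x<0.
x=-1.56: |R|=0.6568
|R(-2.03)|=1.0304 |R(-1.62)|=0.6922 |R(-0.98)|=0.5002
Bisect:
  x_lo=-2.5670 |R|=1.7277  x_hi=-0.1627 |R|=0.8505
  mid=-1.36485 |R|=0.56656 →hi
  mid=-1.96593 |R|=0.96651 →hi
  mid=-2.26647 |R|=1.30197 →lo
  mid=-2.11620 |R|=1.12295 →lo
  mid=-2.04106 |R|=1.04191 →lo
  mid=-2.00350 |R|=1.00350 →lo
  mid=-1.98471 |R|=0.98483 →hi
  mid=-1.99410 |R|=0.99412 →hi
  mid=-1.99880 |R|=0.99880 →hi
  ...
  [-2.00012,-1.99997] ⇒ x*=-2.0000
Interval (-2.0000, 0).

(-2.0000, 0).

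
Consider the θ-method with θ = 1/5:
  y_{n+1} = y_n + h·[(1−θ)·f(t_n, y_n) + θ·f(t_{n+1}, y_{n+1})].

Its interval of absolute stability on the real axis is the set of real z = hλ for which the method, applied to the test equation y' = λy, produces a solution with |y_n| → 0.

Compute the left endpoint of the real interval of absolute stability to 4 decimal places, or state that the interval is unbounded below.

On y'=λy, z=hλ:
  y_{n+1} = y_n + z·[4/5·y_n + 1/5·y_{n+1}] ⇒ (1 − 1/5z)y_{n+1} = (1 + 4/5z)y_n
  ⇒ R(z) = (1 + 4/5z)/(1 − 1/5z).

Solve |R(x)|<1 on ℝ⁻.
x=-1.66: |R|=0.2462
R=−1: 1+4/5x = −1+1/5x ⇒ -3/5x=2 ⇒ x=2/(-3/5)=-3.3333
Confirm numerically:
  x=-2.859: |R|=0.81893 <1
  x=-2.767: |R|=0.78125 <1
  x=-2.271: |R|=0.56168 <1
  x=-3.635: |R|=1.10481 >1
  x=-3.605: |R|=1.09471 >1
  x=-3.379: |R|=1.01635 >1
So |R|<1 on (-3.3333, 0).

z* = -3.3333.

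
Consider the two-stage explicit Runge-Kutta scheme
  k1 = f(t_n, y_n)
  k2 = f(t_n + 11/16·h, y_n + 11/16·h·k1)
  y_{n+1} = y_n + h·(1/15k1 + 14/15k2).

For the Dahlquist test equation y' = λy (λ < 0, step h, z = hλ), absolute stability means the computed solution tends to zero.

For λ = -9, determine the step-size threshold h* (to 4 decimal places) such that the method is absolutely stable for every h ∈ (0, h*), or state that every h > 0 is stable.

Test eqn y'=λy, z=hλ:
  k1=λy_n ⇒ h·k1=z·y_n;  k2=λ(1+11/16z)y_n ⇒ h·k2=z(1+11/16z)y_n
  y_{n+1}/y_n = 1 + 1/15z + 14/15z(1+11/16z) = 1 + z + 77/120z²
  Hence R(z) = 1 + z + 77/120z².

Find x<0 with |R(x)|<1.
x=-0.38: |R|=0.7127
R=1: x+77/120x²=0 ⇒ x=−120/77=-1.5584; min R=1−1/(4·77/120)=0.6104>−1
Confirm numerically:
  x=-1.252: |R|=0.75382 <1
  x=-1.149: |R|=0.69813 <1
  x=-1.139: |R|=0.69345 <1
  x=-2.100: |R|=1.72975 >1
  x=-2.041: |R|=1.63198 >1
  x=-1.971: |R|=1.52177 >1
Interval (-1.5584, 0).

(-1.5584,0); λ=-9 ⇒ h* = (120/77)/9 = 0.1732.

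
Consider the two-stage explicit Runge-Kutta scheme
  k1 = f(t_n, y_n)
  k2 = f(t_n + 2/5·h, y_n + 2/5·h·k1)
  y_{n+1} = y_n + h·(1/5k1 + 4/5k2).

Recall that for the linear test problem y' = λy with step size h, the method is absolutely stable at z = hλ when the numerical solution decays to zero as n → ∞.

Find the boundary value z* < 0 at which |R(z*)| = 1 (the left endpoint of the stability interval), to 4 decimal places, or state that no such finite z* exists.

With y'=λy (z=hλ):
  k1=λy_n ⇒ h·k1=z·y_n;  k2=λ(1+2/5z)y_n ⇒ h·k2=z(1+2/5z)y_n
  y_{n+1}/y_n = 1 + 1/5z + 4/5z(1+2/5z) = 1 + z + 8/25z²
  R(z) = 1 + z + 8/25z².

Need |R(x)|<1, x<0.
x=-1.64: |R|=0.2207
R=1: x+8/25x²=0 ⇒ x=−25/8=-3.1250; min R=1−1/(4·8/25)=0.2188>−1
Confirm numerically:
  x=-2.527: |R|=0.51643 <1
  x=-2.374: |R|=0.42948 <1
  x=-2.268: |R|=0.37802 <1
  x=-2.008: |R|=0.28226 <1
  x=-3.546: |R|=1.47772 >1
  x=-3.377: |R|=1.27232 >1
So |R|<1 on (-3.1250, 0).

left endpoint -3.1250.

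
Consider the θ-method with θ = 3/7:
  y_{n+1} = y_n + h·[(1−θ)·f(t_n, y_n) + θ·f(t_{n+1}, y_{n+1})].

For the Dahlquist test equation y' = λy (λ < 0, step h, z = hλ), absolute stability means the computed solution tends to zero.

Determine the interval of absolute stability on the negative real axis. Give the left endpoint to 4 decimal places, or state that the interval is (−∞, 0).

With y'=λy (z=hλ):
  y_{n+1} = y_n + z·[4/7·y_n + 3/7·y_{n+1}] ⇒ (1 − 3/7z)y_{n+1} = (1 + 4/7z)y_n
  R(z) = (1 + 4/7z)/(1 − 3/7z).

Boundary: |R(x)|=1, x<0.
x=-1.62: |R|=0.0438
R=−1: 1+4/7x = −1+3/7x ⇒ -1/7x=2 ⇒ x=2/(-1/7)=-14.0000
Confirm numerically:
  x=-13.269: |R|=0.98438 <1
  x=-11.790: |R|=0.94784 <1
  x=-6.629: |R|=0.72585 <1
  x=-14.351: |R|=1.00701 >1
  x=-14.202: |R|=1.00407 >1
  x=-14.172: |R|=1.00347 >1
Interval (-14.0000, 0).

(-14.0000, 0).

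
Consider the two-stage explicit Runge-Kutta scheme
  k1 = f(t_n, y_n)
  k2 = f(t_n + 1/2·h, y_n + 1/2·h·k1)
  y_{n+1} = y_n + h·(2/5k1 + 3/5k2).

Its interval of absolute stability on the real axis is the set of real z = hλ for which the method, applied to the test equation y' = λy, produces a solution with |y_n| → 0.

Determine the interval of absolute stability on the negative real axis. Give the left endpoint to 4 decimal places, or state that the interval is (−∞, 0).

z∈(-3.3333,0).

On y'=λy, z=hλ:
  k1=λy_n ⇒ h·k1=z·y_n;  k2=λ(1+1/2z)y_n ⇒ h·k2=z(1+1/2z)y_n
  y_{n+1}/y_n = 1 + 2/5z + 3/5z(1+1/2z) = 1 + z + 3/10z²
  so R(z) = 1 + z + 3/10z².

Find x<0 with |R(x)|<1.
x=-1.37: |R|=0.1931
R=1: x+3/10x²=0 ⇒ x=−10/3=-3.3333; min R=1−1/(4·3/10)=0.1667>−1
Confirm numerically:
  x=-2.793: |R|=0.54725 <1
  x=-1.524: |R|=0.17277 <1
  x=-1.470: |R|=0.17827 <1
  x=-3.929: |R|=1.70211 >1
  x=-3.464: |R|=1.13579 >1
  x=-3.360: |R|=1.02688 >1
Interval (-3.3333, 0).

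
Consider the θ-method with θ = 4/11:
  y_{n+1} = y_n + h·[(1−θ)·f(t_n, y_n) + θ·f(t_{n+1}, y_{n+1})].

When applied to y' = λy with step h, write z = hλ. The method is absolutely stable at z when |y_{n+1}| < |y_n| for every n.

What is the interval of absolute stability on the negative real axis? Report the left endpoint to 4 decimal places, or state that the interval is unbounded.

Set f=λy, z=hλ:
  y_{n+1} = y_n + z·[7/11·y_n + 4/11·y_{n+1}] ⇒ (1 − 4/11z)y_{n+1} = (1 + 7/11z)y_n
  Hence R(z) = (1 + 7/11z)/(1 − 4/11z).

Need |R(x)|<1, x<0.
x=-1.56: |R|=0.0046
R=−1: 1+7/11x = −1+4/11x ⇒ -3/11x=2 ⇒ x=2/(-3/11)=-7.3333
Confirm numerically:
  x=-7.139: |R|=0.98526 <1
  x=-4.707: |R|=0.73585 <1
  x=-3.725: |R|=0.58205 <1
  x=-3.177: |R|=0.47406 <1
  x=-7.699: |R|=1.02625 >1
  x=-7.486: |R|=1.01119 >1
Stable set (-7.3333, 0).

z∈(-7.3333,0).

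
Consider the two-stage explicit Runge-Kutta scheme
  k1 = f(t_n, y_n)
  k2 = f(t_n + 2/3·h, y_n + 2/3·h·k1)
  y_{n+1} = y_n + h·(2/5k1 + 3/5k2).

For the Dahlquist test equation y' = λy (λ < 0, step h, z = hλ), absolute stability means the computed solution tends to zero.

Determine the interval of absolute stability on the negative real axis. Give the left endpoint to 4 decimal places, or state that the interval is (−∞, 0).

z∈(-2.5000,0).

On y'=λy, z=hλ:
  k1=λy_n ⇒ h·k1=z·y_n;  k2=λ(1+2/3z)y_n ⇒ h·k2=z(1+2/3z)y_n
  y_{n+1}/y_n = 1 + 2/5z + 3/5z(1+2/3z) = 1 + z + 2/5z²
  Hence R(z) = 1 + z + 2/5z².

Find x<0 with |R(x)|<1.
x=-1.17: |R|=0.3776
R=1: x+2/5x²=0 ⇒ x=−5/2=-2.5000; min R=1−1/(4·2/5)=0.3750>−1
Confirm numerically:
  x=-2.062: |R|=0.63874 <1
  x=-2.026: |R|=0.61587 <1
  x=-1.392: |R|=0.38307 <1
  x=-1.374: |R|=0.38115 <1
  x=-3.077: |R|=1.71017 >1
  x=-2.534: |R|=1.03446 >1
So |R|<1 on (-2.5000, 0).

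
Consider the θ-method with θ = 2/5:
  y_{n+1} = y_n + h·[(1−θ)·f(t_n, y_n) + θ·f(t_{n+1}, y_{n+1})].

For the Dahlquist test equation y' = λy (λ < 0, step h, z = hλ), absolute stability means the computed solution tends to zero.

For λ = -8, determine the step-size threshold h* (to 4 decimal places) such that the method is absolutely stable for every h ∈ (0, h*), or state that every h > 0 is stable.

(-10.0000,0); λ=-8 ⇒ h* = (10)/8 = 1.2500.

Test eqn y'=λy, z=hλ:
  y_{n+1} = y_n + z·[3/5·y_n + 2/5·y_{n+1}] ⇒ (1 − 2/5z)y_{n+1} = (1 + 3/5z)y_n
  Hence R(z) = (1 + 3/5z)/(1 − 2/5z).

Solve |R(x)|<1 on ℝ⁻.
x=-0.44: |R|=0.6259
R=−1: 1+3/5x = −1+2/5x ⇒ -1/5x=2 ⇒ x=2/(-1/5)=-10.0000
Confirm numerically:
  x=-6.798: |R|=0.82781 <1
  x=-6.168: |R|=0.77896 <1
  x=-4.893: |R|=0.65461 <1
  x=-10.566: |R|=1.02166 >1
  x=-10.548: |R|=1.02100 >1
So |R|<1 on (-10.0000, 0).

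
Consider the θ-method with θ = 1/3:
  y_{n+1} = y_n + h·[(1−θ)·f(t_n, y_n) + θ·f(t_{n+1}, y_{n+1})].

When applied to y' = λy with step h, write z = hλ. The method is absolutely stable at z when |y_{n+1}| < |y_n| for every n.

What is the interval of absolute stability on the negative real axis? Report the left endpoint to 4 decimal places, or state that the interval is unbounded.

z∈(-6.0000,0).

Set f=λy, z=hλ:
  y_{n+1} = y_n + z·[2/3·y_n + 1/3·y_{n+1}] ⇒ (1 − 1/3z)y_{n+1} = (1 + 2/3z)y_n
  Hence R(z) = (1 + 2/3z)/(1 − 1/3z).

Solve |R(x)|<1 on ℝ⁻.
x=-1.71: |R|=0.0892
R=−1: 1+2/3x = −1+1/3x ⇒ -1/3x=2 ⇒ x=2/(-1/3)=-6.0000
Confirm numerically:
  x=-5.499: |R|=0.94105 <1
  x=-4.597: |R|=0.81532 <1
  x=-4.362: |R|=0.77751 <1
  x=-2.721: |R|=0.42685 <1
  x=-6.506: |R|=1.05323 >1
  x=-6.377: |R|=1.04020 >1
Stable set (-6.0000, 0).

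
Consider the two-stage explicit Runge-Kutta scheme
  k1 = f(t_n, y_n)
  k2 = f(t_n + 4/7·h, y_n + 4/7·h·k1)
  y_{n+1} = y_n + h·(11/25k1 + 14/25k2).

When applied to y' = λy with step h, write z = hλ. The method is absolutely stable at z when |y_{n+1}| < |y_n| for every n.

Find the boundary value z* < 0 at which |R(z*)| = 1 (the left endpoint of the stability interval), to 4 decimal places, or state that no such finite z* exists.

z* = -3.1250.

Set f=λy, z=hλ:
  k1=λy_n ⇒ h·k1=z·y_n;  k2=λ(1+4/7z)y_n ⇒ h·k2=z(1+4/7z)y_n
  y_{n+1}/y_n = 1 + 11/25z + 14/25z(1+4/7z) = 1 + z + 8/25z²
  ⇒ R(z) = 1 + z + 8/25z².

Need |R(x)|<1, x<0.
x=-1.79: |R|=0.2353
R=1: x+8/25x²=0 ⇒ x=−25/8=-3.1250; min R=1−1/(4·8/25)=0.2188>−1
Confirm numerically:
  x=-2.878: |R|=0.77252 <1
  x=-2.783: |R|=0.69543 <1
  x=-1.696: |R|=0.22445 <1
  x=-3.454: |R|=1.36364 >1
  x=-3.172: |R|=1.04771 >1
Stable set (-3.1250, 0).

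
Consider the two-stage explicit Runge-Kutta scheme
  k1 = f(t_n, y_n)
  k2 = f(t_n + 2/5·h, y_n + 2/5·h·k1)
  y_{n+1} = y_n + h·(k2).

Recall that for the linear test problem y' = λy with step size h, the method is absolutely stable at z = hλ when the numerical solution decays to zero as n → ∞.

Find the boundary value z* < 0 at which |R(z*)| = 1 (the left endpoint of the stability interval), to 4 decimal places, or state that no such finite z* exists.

With y'=λy (z=hλ):
  k1=λy_n ⇒ h·k1=z·y_n;  k2=λ(1+2/5z)y_n ⇒ h·k2=z(1+2/5z)y_n
  y_{n+1}/y_n = 1 + z(1+2/5z) = 1 + z + 2/5z²
  R(z) = 1 + z + 2/5z².

Need |R(x)|<1, x<0.
x=-1.09: |R|=0.3852
R=1: x+2/5x²=0 ⇒ x=−5/2=-2.5000; min R=1−1/(4·2/5)=0.3750>−1
Confirm numerically:
  x=-1.707: |R|=0.45854 <1
  x=-1.474: |R|=0.39507 <1
  x=-1.420: |R|=0.38656 <1
  x=-1.030: |R|=0.39436 <1
  x=-3.015: |R|=1.62109 >1
  x=-2.910: |R|=1.47724 >1
So |R|<1 on (-2.5000, 0).

left endpoint -2.5000.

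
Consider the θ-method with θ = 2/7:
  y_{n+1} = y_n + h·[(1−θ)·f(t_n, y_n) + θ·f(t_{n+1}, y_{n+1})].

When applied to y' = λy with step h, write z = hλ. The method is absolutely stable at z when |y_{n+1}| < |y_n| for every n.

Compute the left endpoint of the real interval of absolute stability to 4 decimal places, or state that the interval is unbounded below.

Set f=λy, z=hλ:
  y_{n+1} = y_n + z·[5/7·y_n + 2/7·y_{n+1}] ⇒ (1 − 2/7z)y_{n+1} = (1 + 5/7z)y_n
  so R(z) = (1 + 5/7z)/(1 − 2/7z).

Find x<0 with |R(x)|<1.
x=-0.7: |R|=0.4167
R=−1: 1+5/7x = −1+2/7x ⇒ -3/7x=2 ⇒ x=2/(-3/7)=-4.6667
Confirm numerically:
  x=-3.977: |R|=0.86164 <1
  x=-3.483: |R|=0.74574 <1
  x=-2.051: |R|=0.29319 <1
  x=-4.854: |R|=1.03364 >1
  x=-4.804: |R|=1.02481 >1
Stable set (-4.6667, 0).

z* = -4.6667.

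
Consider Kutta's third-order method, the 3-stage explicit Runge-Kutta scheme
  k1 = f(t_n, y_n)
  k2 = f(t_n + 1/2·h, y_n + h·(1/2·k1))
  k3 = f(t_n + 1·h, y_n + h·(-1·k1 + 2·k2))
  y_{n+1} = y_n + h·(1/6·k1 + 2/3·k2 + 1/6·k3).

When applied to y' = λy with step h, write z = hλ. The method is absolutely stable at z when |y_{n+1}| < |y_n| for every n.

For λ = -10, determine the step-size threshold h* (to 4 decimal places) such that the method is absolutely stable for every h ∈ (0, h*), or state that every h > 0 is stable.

(-2.5127,0); λ=-10 ⇒ h* = 0.2513.

With y'=λy (z=hλ):
  order 3, 3-stage ⇒ R(z)=1+z+z^2/2+z^3/6
  (e.g. R(-0.37)=0.69001, |R|=0.69001)

Find x<0 with |R(x)|<1.
x=-0.37: |R|=0.6900
|R(-2.5)|=0.9792 |R(-1.67)|=0.0518 |R(-1.05)|=0.3083
Bisect:
  x_lo=-3.1167 |R|=2.3056  x_hi=-0.3661 |R|=0.6927
  mid=-1.74139 |R|=0.10528 →hi
  mid=-2.42905 |R|=0.86758 →hi
  mid=-2.77287 |R|=1.48181 →lo
  mid=-2.60096 |R|=1.15104 →lo
  mid=-2.51500 |R|=1.00372 →lo
  mid=-2.47202 |R|=0.93429 →hi
  mid=-2.49351 |R|=0.96866 →hi
  ...
  [-2.51282,-2.51265] ⇒ x*=-2.5127
Stable set (-2.5127, 0).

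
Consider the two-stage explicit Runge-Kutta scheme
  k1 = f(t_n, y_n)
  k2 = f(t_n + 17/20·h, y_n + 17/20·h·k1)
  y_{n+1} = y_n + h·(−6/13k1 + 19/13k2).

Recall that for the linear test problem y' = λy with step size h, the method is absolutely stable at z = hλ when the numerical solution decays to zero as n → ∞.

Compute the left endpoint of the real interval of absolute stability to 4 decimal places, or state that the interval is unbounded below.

z* = -0.8050.

On y'=λy, z=hλ:
  k1=λy_n ⇒ h·k1=z·y_n;  k2=λ(1+17/20z)y_n ⇒ h·k2=z(1+17/20z)y_n
  y_{n+1}/y_n = 1 − 6/13z + 19/13z(1+17/20z) = 1 + z + 323/260z²
  so R(z) = 1 + z + 323/260z².

Boundary: |R(x)|=1, x<0.
x=-1.71: |R|=2.9226
R=1: x+323/260x²=0 ⇒ x=−260/323=-0.8050; min R=1−1/(4·323/260)=0.7988>−1
Confirm numerically:
  x=-0.737: |R|=0.93778 <1
  x=-0.436: |R|=0.80016 <1
  x=-0.414: |R|=0.79893 <1
  x=-1.315: |R|=1.83323 >1
  x=-1.022: |R|=1.27557 >1
Interval (-0.8050, 0).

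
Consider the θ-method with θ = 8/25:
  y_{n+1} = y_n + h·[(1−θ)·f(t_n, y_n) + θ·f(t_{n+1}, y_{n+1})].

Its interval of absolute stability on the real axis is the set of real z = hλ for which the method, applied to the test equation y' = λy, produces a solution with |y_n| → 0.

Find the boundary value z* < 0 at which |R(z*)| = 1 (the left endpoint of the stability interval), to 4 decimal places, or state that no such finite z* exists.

z* = -5.5556.

On y'=λy, z=hλ:
  y_{n+1} = y_n + z·[17/25·y_n + 8/25·y_{n+1}] ⇒ (1 − 8/25z)y_{n+1} = (1 + 17/25z)y_n
  R(z) = (1 + 17/25z)/(1 − 8/25z).

Find x<0 with |R(x)|<1.
x=-1.27: |R|=0.0970
R=−1: 1+17/25x = −1+8/25x ⇒ -9/25x=2 ⇒ x=2/(-9/25)=-5.5556
Confirm numerically:
  x=-5.321: |R|=0.96876 <1
  x=-4.910: |R|=0.90961 <1
  x=-3.471: |R|=0.64446 <1
  x=-5.970: |R|=1.05126 >1
  x=-5.966: |R|=1.05079 >1
So |R|<1 on (-5.5556, 0).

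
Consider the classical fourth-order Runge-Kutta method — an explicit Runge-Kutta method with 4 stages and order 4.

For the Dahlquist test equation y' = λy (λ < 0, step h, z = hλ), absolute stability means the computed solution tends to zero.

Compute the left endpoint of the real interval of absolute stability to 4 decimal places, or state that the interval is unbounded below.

Test eqn y'=λy, z=hλ:
  order 4, 4-stage ⇒ R(z)=1+z+z^2/2+z^3/6+z^4/24
  (e.g. R(-1.39)=0.28399, |R|=0.28399)

Solve |R(x)|<1 on ℝ⁻.
x=-1.39: |R|=0.2840
|R(-1.92)|=0.3098 |R(-0.58)|=0.5604 |R(-0.51)|=0.6008
Bisect:
  x_lo=-3.6054 |R|=3.1235  x_hi=-0.3079 |R|=0.7350
  mid=-1.95667 |R|=0.31981 →hi
  mid=-2.78103 |R|=0.99359 →hi
  mid=-3.19321 |R|=1.81055 →lo
  mid=-2.98712 |R|=1.34945 →lo
  mid=-2.88408 |R|=1.15944 →lo
  mid=-2.83255 |R|=1.07362 →lo
  mid=-2.80679 |R|=1.03290 →lo
  ...
  [-2.78546,-2.78526] ⇒ x*=-2.7853
Interval (-2.7853, 0).

z* = -2.7853.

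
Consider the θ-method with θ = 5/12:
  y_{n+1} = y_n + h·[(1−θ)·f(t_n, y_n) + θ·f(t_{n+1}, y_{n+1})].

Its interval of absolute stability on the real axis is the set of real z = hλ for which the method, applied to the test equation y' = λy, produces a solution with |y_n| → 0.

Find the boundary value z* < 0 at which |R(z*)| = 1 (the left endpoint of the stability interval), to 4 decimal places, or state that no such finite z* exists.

left endpoint -12.0000.

With y'=λy (z=hλ):
  y_{n+1} = y_n + z·[7/12·y_n + 5/12·y_{n+1}] ⇒ (1 − 5/12z)y_{n+1} = (1 + 7/12z)y_n
  so R(z) = (1 + 7/12z)/(1 − 5/12z).

Need |R(x)|<1, x<0.
x=-0.75: |R|=0.4286
R=−1: 1+7/12x = −1+5/12x ⇒ -1/6x=2 ⇒ x=2/(-1/6)=-12.0000
Confirm numerically:
  x=-9.460: |R|=0.91433 <1
  x=-9.172: |R|=0.90225 <1
  x=-5.796: |R|=0.69722 <1
  x=-12.323: |R|=1.00878 >1
  x=-12.289: |R|=1.00787 >1
  x=-12.218: |R|=1.00597 >1
Stable set (-12.0000, 0).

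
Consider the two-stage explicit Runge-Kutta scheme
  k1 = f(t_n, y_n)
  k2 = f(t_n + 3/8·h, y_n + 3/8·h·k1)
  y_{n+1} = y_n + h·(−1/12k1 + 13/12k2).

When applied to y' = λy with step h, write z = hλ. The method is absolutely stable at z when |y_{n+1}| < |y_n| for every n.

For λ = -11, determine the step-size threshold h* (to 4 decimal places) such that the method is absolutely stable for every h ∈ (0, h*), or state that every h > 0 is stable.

With y'=λy (z=hλ):
  k1=λy_n ⇒ h·k1=z·y_n;  k2=λ(1+3/8z)y_n ⇒ h·k2=z(1+3/8z)y_n
  y_{n+1}/y_n = 1 − 1/12z + 13/12z(1+3/8z) = 1 + z + 13/32z²
  R(z) = 1 + z + 13/32z².

Boundary: |R(x)|=1, x<0.
x=-1.16: |R|=0.3866
R=1: x+13/32x²=0 ⇒ x=−32/13=-2.4615; min R=1−1/(4·13/32)=0.3846>−1
Confirm numerically:
  x=-2.380: |R|=0.92116 <1
  x=-2.317: |R|=0.86395 <1
  x=-2.079: |R|=0.67691 <1
  x=-1.336: |R|=0.38911 <1
  x=-2.805: |R|=1.39139 >1
  x=-2.693: |R|=1.25323 >1
Stable set (-2.4615, 0).

(-2.4615,0); λ=-11 ⇒ h* = (32/13)/11 = 0.2238.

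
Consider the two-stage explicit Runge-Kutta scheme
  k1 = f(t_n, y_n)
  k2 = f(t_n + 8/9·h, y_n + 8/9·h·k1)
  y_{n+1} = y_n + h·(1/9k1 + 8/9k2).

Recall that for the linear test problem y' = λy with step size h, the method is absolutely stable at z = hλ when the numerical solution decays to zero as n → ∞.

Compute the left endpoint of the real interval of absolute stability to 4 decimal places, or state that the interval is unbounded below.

With y'=λy (z=hλ):
  k1=λy_n ⇒ h·k1=z·y_n;  k2=λ(1+8/9z)y_n ⇒ h·k2=z(1+8/9z)y_n
  y_{n+1}/y_n = 1 + 1/9z + 8/9z(1+8/9z) = 1 + z + 64/81z²
  Hence R(z) = 1 + z + 64/81z².

Need |R(x)|<1, x<0.
x=-1.66: |R|=1.5173
R=1: x+64/81x²=0 ⇒ x=−81/64=-1.2656; min R=1−1/(4·64/81)=0.6836>−1
Confirm numerically:
  x=-1.026: |R|=0.80574 <1
  x=-0.936: |R|=0.75622 <1
  x=-0.851: |R|=0.72121 <1
  x=-1.580: |R|=1.39246 >1
  x=-1.335: |R|=1.07318 >1
  x=-1.295: |R|=1.03006 >1
Interval (-1.2656, 0).

left endpoint -1.2656.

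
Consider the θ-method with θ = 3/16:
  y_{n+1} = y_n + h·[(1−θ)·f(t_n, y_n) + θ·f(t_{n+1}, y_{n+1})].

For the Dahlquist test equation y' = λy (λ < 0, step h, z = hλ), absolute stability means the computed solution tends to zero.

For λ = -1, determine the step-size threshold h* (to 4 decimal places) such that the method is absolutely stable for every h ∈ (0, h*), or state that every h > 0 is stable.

(-3.2000,0); λ=-1 ⇒ h* = (16/5)/1 = 3.2000.

Set f=λy, z=hλ:
  y_{n+1} = y_n + z·[13/16·y_n + 3/16·y_{n+1}] ⇒ (1 − 3/16z)y_{n+1} = (1 + 13/16z)y_n
  R(z) = (1 + 13/16z)/(1 − 3/16z).

Find x<0 with |R(x)|<1.
x=-0.61: |R|=0.4526
R=−1: 1+13/16x = −1+3/16x ⇒ -5/8x=2 ⇒ x=2/(-5/8)=-3.2000
Confirm numerically:
  x=-2.885: |R|=0.87224 <1
  x=-2.395: |R|=0.65279 <1
  x=-1.355: |R|=0.08049 <1
  x=-1.285: |R|=0.03551 <1
  x=-3.595: |R|=1.14747 >1
  x=-3.539: |R|=1.12736 >1
  x=-3.528: |R|=1.12338 >1
So |R|<1 on (-3.2000, 0).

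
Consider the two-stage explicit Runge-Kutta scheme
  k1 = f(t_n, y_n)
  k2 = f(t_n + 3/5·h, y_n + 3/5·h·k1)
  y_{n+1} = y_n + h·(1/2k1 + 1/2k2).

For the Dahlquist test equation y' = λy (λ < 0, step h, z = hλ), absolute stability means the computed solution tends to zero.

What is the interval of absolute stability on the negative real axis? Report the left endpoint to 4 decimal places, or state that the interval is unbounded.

With y'=λy (z=hλ):
  k1=λy_n ⇒ h·k1=z·y_n;  k2=λ(1+3/5z)y_n ⇒ h·k2=z(1+3/5z)y_n
  y_{n+1}/y_n = 1 + 1/2z + 1/2z(1+3/5z) = 1 + z + 3/10z²
  ⇒ R(z) = 1 + z + 3/10z².

Find x<0 with |R(x)|<1.
x=-0.6: |R|=0.5080
R=1: x+3/10x²=0 ⇒ x=−10/3=-3.3333; min R=1−1/(4·3/10)=0.1667>−1
Confirm numerically:
  x=-3.174: |R|=0.84828 <1
  x=-2.656: |R|=0.46030 <1
  x=-2.097: |R|=0.22222 <1
  x=-3.893: |R|=1.65363 >1
  x=-3.646: |R|=1.34199 >1
  x=-3.529: |R|=1.20715 >1
Interval (-3.3333, 0).

(-3.3333, 0).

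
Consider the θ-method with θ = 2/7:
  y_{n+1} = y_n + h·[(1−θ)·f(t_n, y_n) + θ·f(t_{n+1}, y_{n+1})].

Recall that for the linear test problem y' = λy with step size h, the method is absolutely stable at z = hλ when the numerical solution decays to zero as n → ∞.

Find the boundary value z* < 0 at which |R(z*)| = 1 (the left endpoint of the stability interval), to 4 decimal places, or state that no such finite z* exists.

left endpoint -4.6667.

Set f=λy, z=hλ:
  y_{n+1} = y_n + z·[5/7·y_n + 2/7·y_{n+1}] ⇒ (1 − 2/7z)y_{n+1} = (1 + 5/7z)y_n
  Hence R(z) = (1 + 5/7z)/(1 − 2/7z).

Boundary: |R(x)|=1, x<0.
x=-0.77: |R|=0.3689
R=−1: 1+5/7x = −1+2/7x ⇒ -3/7x=2 ⇒ x=2/(-3/7)=-4.6667
Confirm numerically:
  x=-4.154: |R|=0.89953 <1
  x=-2.555: |R|=0.47688 <1
  x=-2.026: |R|=0.28321 <1
  x=-5.249: |R|=1.09984 >1
  x=-5.194: |R|=1.09098 >1
  x=-4.711: |R|=1.00810 >1
So |R|<1 on (-4.6667, 0).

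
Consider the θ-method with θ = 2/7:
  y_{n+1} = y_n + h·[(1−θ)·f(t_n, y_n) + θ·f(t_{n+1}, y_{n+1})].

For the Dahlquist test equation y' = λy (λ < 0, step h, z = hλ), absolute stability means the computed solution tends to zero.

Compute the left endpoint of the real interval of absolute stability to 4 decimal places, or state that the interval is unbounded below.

Set f=λy, z=hλ:
  y_{n+1} = y_n + z·[5/7·y_n + 2/7·y_{n+1}] ⇒ (1 − 2/7z)y_{n+1} = (1 + 5/7z)y_n
  Hence R(z) = (1 + 5/7z)/(1 − 2/7z).

Solve |R(x)|<1 on ℝ⁻.
x=-1.14: |R|=0.1401
R=−1: 1+5/7x = −1+2/7x ⇒ -3/7x=2 ⇒ x=2/(-3/7)=-4.6667
Confirm numerically:
  x=-3.724: |R|=0.80426 <1
  x=-2.773: |R|=0.54719 <1
  x=-2.724: |R|=0.53181 <1
  x=-1.921: |R|=0.24027 <1
  x=-4.996: |R|=1.05815 >1
  x=-4.705: |R|=1.00701 >1
Stable set (-4.6667, 0).

left endpoint -4.6667.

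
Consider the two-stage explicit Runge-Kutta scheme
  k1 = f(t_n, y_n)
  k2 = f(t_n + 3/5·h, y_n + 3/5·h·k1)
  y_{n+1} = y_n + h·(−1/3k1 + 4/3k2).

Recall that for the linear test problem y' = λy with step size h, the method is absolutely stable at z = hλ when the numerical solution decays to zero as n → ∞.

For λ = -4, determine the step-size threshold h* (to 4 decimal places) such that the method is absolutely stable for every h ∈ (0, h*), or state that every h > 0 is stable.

(-1.2500,0); λ=-4 ⇒ h* = (5/4)/4 = 0.3125.

Set f=λy, z=hλ:
  k1=λy_n ⇒ h·k1=z·y_n;  k2=λ(1+3/5z)y_n ⇒ h·k2=z(1+3/5z)y_n
  y_{n+1}/y_n = 1 − 1/3z + 4/3z(1+3/5z) = 1 + z + 4/5z²
  Hence R(z) = 1 + z + 4/5z².

Solve |R(x)|<1 on ℝ⁻.
x=-0.6: |R|=0.6880
R=1: x+4/5x²=0 ⇒ x=−5/4=-1.2500; min R=1−1/(4·4/5)=0.6875>−1
Confirm numerically:
  x=-1.011: |R|=0.80670 <1
  x=-0.984: |R|=0.79060 <1
  x=-0.906: |R|=0.75067 <1
  x=-0.534: |R|=0.69412 <1
  x=-1.535: |R|=1.34998 >1
  x=-1.486: |R|=1.28056 >1
Stable set (-1.2500, 0).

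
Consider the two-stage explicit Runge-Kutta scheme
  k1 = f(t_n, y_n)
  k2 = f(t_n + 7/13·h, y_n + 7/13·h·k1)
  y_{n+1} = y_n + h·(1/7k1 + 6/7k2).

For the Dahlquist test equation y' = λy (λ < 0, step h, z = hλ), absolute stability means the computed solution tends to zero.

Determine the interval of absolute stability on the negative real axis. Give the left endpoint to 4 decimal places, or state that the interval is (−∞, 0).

(-2.1667, 0).

Test eqn y'=λy, z=hλ:
  k1=λy_n ⇒ h·k1=z·y_n;  k2=λ(1+7/13z)y_n ⇒ h·k2=z(1+7/13z)y_n
  y_{n+1}/y_n = 1 + 1/7z + 6/7z(1+7/13z) = 1 + z + 6/13z²
  so R(z) = 1 + z + 6/13z².

Solve |R(x)|<1 on ℝ⁻.
x=-1.79: |R|=0.6888
R=1: x+6/13x²=0 ⇒ x=−13/6=-2.1667; min R=1−1/(4·6/13)=0.4583>−1
Confirm numerically:
  x=-1.596: |R|=0.57964 <1
  x=-1.588: |R|=0.57588 <1
  x=-1.034: |R|=0.45946 <1
  x=-0.913: |R|=0.47172 <1
  x=-2.262: |R|=1.09953 >1
  x=-2.219: |R|=1.05360 >1
So |R|<1 on (-2.1667, 0).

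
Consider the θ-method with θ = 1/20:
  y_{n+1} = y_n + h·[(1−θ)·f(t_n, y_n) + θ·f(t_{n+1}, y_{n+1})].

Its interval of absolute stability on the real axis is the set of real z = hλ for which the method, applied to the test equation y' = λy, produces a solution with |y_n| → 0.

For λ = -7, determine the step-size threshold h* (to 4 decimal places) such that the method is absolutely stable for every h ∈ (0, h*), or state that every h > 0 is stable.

(-2.2222,0); λ=-7 ⇒ h* = (20/9)/7 = 0.3175.

Test eqn y'=λy, z=hλ:
  y_{n+1} = y_n + z·[19/20·y_n + 1/20·y_{n+1}] ⇒ (1 − 1/20z)y_{n+1} = (1 + 19/20z)y_n
  Hence R(z) = (1 + 19/20z)/(1 − 1/20z).

Find x<0 with |R(x)|<1.
x=-1.16: |R|=0.0964
R=−1: 1+19/20x = −1+1/20x ⇒ -9/10x=2 ⇒ x=2/(-9/10)=-2.2222
Confirm numerically:
  x=-1.567: |R|=0.45315 <1
  x=-1.519: |R|=0.41178 <1
  x=-1.391: |R|=0.30055 <1
  x=-1.310: |R|=0.22947 <1
  x=-2.602: |R|=1.30245 >1
  x=-2.598: |R|=1.29932 >1
Interval (-2.2222, 0).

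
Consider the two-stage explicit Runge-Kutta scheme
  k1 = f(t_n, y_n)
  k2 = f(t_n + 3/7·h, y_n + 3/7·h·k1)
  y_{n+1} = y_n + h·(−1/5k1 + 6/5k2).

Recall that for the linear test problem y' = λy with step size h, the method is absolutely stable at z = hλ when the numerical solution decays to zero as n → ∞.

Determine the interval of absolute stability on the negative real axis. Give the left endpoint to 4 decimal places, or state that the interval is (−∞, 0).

With y'=λy (z=hλ):
  k1=λy_n ⇒ h·k1=z·y_n;  k2=λ(1+3/7z)y_n ⇒ h·k2=z(1+3/7z)y_n
  y_{n+1}/y_n = 1 − 1/5z + 6/5z(1+3/7z) = 1 + z + 18/35z²
  R(z) = 1 + z + 18/35z².

Need |R(x)|<1, x<0.
x=-1.58: |R|=0.7039
R=1: x+18/35x²=0 ⇒ x=−35/18=-1.9444; min R=1−1/(4·18/35)=0.5139>−1
Confirm numerically:
  x=-1.769: |R|=0.84039 <1
  x=-1.130: |R|=0.52669 <1
  x=-1.031: |R|=0.51567 <1
  x=-2.208: |R|=1.29928 >1
  x=-2.162: |R|=1.24190 >1
Stable set (-1.9444, 0).

(-1.9444, 0).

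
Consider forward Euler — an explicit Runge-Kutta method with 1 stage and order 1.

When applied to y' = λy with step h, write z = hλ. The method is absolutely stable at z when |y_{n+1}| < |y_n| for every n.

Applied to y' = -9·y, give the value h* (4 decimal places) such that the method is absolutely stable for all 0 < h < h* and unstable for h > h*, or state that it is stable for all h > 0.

Set f=λy, z=hλ:
  order 1, 1-stage ⇒ R(z)=1+z
  (e.g. R(-1.38)=-0.38000, |R|=0.38000)

Find x<0 with |R(x)|<1.
x=-1.38: |R|=0.3800
|R(-1.87)|=0.8700 |R(-1.45)|=0.4500 |R(-0.84)|=0.1600
Bisect:
  x_lo=-2.5681 |R|=1.5681  x_hi=-0.2208 |R|=0.7792
  mid=-1.39441 |R|=0.39441 →hi
  mid=-1.98123 |R|=0.98123 →hi
  mid=-2.27464 |R|=1.27464 →lo
  mid=-2.12794 |R|=1.12794 →lo
  mid=-2.05459 |R|=1.05459 →lo
  mid=-2.01791 |R|=1.01791 →lo
  mid=-1.99957 |R|=0.99957 →hi
  mid=-2.00874 |R|=1.00874 →lo
  mid=-2.00416 |R|=1.00416 →lo
  mid=-2.00186 |R|=1.00186 →lo
  ...
  [-2.00000,-1.99986] ⇒ x*=-2.0000
Stable set (-2.0000, 0).

(-2.0000,0); λ=-9 ⇒ h* = 0.2222.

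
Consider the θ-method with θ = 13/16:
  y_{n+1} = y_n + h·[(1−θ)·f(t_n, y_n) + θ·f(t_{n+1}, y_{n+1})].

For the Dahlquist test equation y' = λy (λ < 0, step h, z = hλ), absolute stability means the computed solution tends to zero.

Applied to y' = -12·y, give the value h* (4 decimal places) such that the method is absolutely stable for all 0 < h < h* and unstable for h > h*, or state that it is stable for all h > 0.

With y'=λy (z=hλ):
  y_{n+1} = y_n + z·[3/16·y_n + 13/16·y_{n+1}] ⇒ (1 − 13/16z)y_{n+1} = (1 + 3/16z)y_n
  so R(z) = (1 + 3/16z)/(1 − 13/16z).

Find x<0 with |R(x)|<1.
x=-0.44: |R|=0.6759
x=-2: |R|=0.2381
x=-10: |R|=0.0959
x=-100: |R|=0.2158
θ=13/16≥1/2 ⇒ |1+3/16x|<|1−13/16x| ∀x<0 ⇒ interval (−∞,0).

interval (−∞, 0). Any h>0 works for λ=-12.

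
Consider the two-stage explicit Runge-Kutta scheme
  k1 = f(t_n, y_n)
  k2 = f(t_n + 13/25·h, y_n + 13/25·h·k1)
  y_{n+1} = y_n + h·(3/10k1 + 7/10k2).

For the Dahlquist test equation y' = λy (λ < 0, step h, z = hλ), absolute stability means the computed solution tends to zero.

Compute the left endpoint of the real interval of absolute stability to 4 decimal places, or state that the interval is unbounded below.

z* = -2.7473.

With y'=λy (z=hλ):
  k1=λy_n ⇒ h·k1=z·y_n;  k2=λ(1+13/25z)y_n ⇒ h·k2=z(1+13/25z)y_n
  y_{n+1}/y_n = 1 + 3/10z + 7/10z(1+13/25z) = 1 + z + 91/250z²
  Hence R(z) = 1 + z + 91/250z².

Solve |R(x)|<1 on ℝ⁻.
x=-0.5: |R|=0.5910
R=1: x+91/250x²=0 ⇒ x=−250/91=-2.7473; min R=1−1/(4·91/250)=0.3132>−1
Confirm numerically:
  x=-2.707: |R|=0.96034 <1
  x=-2.219: |R|=0.57332 <1
  x=-1.783: |R|=0.37419 <1
  x=-1.597: |R|=0.33135 <1
  x=-3.338: |R|=1.71778 >1
  x=-3.096: |R|=1.39302 >1
Interval (-2.7473, 0).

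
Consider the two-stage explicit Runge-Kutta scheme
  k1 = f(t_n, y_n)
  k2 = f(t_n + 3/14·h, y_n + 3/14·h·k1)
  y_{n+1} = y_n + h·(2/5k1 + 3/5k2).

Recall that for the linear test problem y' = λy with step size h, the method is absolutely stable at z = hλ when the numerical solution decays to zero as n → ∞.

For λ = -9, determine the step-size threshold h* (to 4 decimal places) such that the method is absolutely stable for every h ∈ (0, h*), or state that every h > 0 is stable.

Test eqn y'=λy, z=hλ:
  k1=λy_n ⇒ h·k1=z·y_n;  k2=λ(1+3/14z)y_n ⇒ h·k2=z(1+3/14z)y_n
  y_{n+1}/y_n = 1 + 2/5z + 3/5z(1+3/14z) = 1 + z + 9/70z²
  ⇒ R(z) = 1 + z + 9/70z².

Boundary: |R(x)|=1, x<0.
x=-1.69: |R|=0.3228
R=1: x+9/70x²=0 ⇒ x=−70/9=-7.7778; min R=1−1/(4·9/70)=-0.9444>−1
Confirm numerically:
  x=-7.071: |R|=0.35745 <1
  x=-4.281: |R|=0.92468 <1
  x=-3.300: |R|=0.89986 <1
  x=-8.304: |R|=1.56182 >1
  x=-8.109: |R|=1.34533 >1
  x=-7.908: |R|=1.13240 >1
So |R|<1 on (-7.7778, 0).

(-7.7778,0); λ=-9 ⇒ h* = (70/9)/9 = 0.8642.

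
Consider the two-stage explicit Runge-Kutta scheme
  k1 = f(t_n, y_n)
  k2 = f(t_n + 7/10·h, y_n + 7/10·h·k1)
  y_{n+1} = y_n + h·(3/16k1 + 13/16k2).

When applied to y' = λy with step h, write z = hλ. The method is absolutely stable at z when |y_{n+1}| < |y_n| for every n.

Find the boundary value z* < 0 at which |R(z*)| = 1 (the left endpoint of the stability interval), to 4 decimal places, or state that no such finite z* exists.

left endpoint -1.7582.

Set f=λy, z=hλ:
  k1=λy_n ⇒ h·k1=z·y_n;  k2=λ(1+7/10z)y_n ⇒ h·k2=z(1+7/10z)y_n
  y_{n+1}/y_n = 1 + 3/16z + 13/16z(1+7/10z) = 1 + z + 91/160z²
  R(z) = 1 + z + 91/160z².

Solve |R(x)|<1 on ℝ⁻.
x=-1.6: |R|=0.8560
R=1: x+91/160x²=0 ⇒ x=−160/91=-1.7582; min R=1−1/(4·91/160)=0.5604>−1
Confirm numerically:
  x=-1.716: |R|=0.95877 <1
  x=-1.364: |R|=0.69416 <1
  x=-1.264: |R|=0.64469 <1
  x=-0.768: |R|=0.56746 <1
  x=-2.217: |R|=1.57846 >1
  x=-2.186: |R|=1.53183 >1
So |R|<1 on (-1.7582, 0).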